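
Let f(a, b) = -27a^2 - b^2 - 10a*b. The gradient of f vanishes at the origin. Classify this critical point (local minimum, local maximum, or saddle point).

The Hessian at the origin is H = [[-54, -10], [-10, -2]].
det H = -54·-2 − (-10)² = 8 > 0 and H[1,1] = -54 < 0, so H is negative definite.
Therefore the origin is a local maximum.

local maximum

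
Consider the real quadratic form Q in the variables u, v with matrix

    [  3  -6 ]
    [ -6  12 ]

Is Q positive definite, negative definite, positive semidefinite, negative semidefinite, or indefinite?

Symmetric row and column elimination reduces A to a congruent diagonal form with pivots 3, 0.
So there are 1 positive, 1 zero pivots.
Hence Q is positive semidefinite.

positive semidefinite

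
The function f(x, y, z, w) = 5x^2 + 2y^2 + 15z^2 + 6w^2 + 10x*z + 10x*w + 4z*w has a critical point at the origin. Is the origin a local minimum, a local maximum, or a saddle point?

local minimum

The Hessian at the origin is H = [[10, 0, 10, 10], [0, 4, 0, 0], [10, 0, 30, 4], [10, 0, 4, 12]].
Applying the same elementary operations to the rows and columns of H produces a congruent diagonal matrix with entries 10, 4, 20, 1/5.
That gives 4 positive pivots.
H is positive definite, so the origin is a strict local minimum.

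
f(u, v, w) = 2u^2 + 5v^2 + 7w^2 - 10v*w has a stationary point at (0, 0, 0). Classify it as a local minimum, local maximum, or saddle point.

The Hessian at the origin is H = [[4, 0, 0], [0, 10, -10], [0, -10, 14]].
An LDLᵀ factorisation of H has diagonal entries 4, 10, 4.
So there are 3 positive pivots.
H is positive definite, so the origin is a strict local minimum.

local minimum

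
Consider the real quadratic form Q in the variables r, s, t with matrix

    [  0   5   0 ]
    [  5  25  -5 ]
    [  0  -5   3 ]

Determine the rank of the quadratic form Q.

3

Row reduction of A gives 3 nonzero rows, so rank A = 3.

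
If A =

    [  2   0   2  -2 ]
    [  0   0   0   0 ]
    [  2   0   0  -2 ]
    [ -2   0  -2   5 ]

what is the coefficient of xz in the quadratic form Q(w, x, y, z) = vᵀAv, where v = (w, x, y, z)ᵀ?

The coefficient of xz is A[2,4] + A[4,2] = 2·0 = 0.

0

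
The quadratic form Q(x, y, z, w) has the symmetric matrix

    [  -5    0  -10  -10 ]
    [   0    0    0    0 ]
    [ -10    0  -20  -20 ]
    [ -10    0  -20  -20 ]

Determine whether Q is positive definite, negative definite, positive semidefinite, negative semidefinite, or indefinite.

negative semidefinite

Congruent diagonalization of A (simultaneous row and column reduction) yields pivots -5, 0, 0, 0.
That gives 1 negative, 3 zero pivots.
Hence Q is negative semidefinite.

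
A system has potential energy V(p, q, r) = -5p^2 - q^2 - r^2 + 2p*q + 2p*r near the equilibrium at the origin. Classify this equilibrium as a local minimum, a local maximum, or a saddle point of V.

The Hessian at the origin is H = [[-10, 2, 2], [2, -2, 0], [2, 0, -2]].
Congruent diagonalization of H (simultaneous row and column reduction) yields pivots -10, -8/5, -3/2.
So there are 3 negative pivots.
H is negative definite, so the origin is a strict local maximum.

local maximum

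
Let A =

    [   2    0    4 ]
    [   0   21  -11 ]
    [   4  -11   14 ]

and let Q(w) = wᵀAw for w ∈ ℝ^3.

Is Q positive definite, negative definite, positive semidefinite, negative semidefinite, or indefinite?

positive definite

Leading principal minors: Δ_1 = 2, Δ_2 = 42, Δ_3 = 10.
All leading principal minors are positive, so by Sylvester's criterion Q is positive definite.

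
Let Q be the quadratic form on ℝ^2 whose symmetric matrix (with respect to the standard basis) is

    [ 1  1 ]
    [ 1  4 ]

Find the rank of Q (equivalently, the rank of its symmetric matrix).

Row-reducing A symmetrically gives the diagonal entries 1, 3.
So there are 2 positive pivots.
The rank is the number of nonzero pivots: 2.

2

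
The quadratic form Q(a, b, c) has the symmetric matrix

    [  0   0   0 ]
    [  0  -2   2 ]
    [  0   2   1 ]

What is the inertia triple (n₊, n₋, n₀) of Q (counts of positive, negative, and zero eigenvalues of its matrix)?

Congruent diagonalization of A (simultaneous row and column reduction) yields pivots 0, -2, 3.
Counting signs: 1 positive, 1 negative, 1 zero.

(1, 1, 1)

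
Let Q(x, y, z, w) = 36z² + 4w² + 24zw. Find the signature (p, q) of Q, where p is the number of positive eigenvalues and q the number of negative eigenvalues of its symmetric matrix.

(1, 0)

Write A = [[0, 0, 0, 0], [0, 0, 0, 0], [0, 0, 36, 12], [0, 0, 12, 4]].
Row-reducing A symmetrically gives the diagonal entries 0, 0, 36, 0.
Counting signs: 1 positive, 3 zero.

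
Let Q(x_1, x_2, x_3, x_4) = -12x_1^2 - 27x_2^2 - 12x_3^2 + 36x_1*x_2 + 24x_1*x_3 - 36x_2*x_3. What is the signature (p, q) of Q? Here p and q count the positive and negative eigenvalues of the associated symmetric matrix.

(0, 1)

Write A = [[-12, 18, 12, 0], [18, -27, -18, 0], [12, -18, -12, 0], [0, 0, 0, 0]].
Congruent diagonalization of A (simultaneous row and column reduction) yields pivots -12, 0, 0, 0.
So there are 1 negative, 3 zero pivots.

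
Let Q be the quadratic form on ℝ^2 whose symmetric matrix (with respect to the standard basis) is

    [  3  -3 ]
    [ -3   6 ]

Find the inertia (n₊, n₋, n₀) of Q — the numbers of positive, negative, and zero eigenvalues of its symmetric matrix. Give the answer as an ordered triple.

(2, 0, 0)

Applying the same elementary operations to the rows and columns of A produces a congruent diagonal matrix with entries 3, 3.
That gives 2 positive pivots.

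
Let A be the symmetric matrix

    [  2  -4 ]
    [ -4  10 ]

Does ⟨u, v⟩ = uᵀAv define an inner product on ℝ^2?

yes

For the 2×2 matrix [[2, -4], [-4, 10]]: det = 2·10 − (-4)² = 4, trace = 12.
det > 0 so both eigenvalues share the sign of the trace; trace = 12 > 0 ⇒ both positive.
⟨·,·⟩ is an inner product exactly when A is positive definite.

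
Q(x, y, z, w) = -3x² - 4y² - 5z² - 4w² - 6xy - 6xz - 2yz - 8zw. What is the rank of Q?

4

Write A = [[-3, -3, -3, 0], [-3, -4, -1, 0], [-3, -1, -5, -4], [0, 0, -4, -4]].
Applying the same elementary operations to the rows and columns of A produces a congruent diagonal matrix with entries -3, -1, 2, -12.
That gives 1 positive, 3 negative pivots.
The rank is the number of nonzero pivots: 4.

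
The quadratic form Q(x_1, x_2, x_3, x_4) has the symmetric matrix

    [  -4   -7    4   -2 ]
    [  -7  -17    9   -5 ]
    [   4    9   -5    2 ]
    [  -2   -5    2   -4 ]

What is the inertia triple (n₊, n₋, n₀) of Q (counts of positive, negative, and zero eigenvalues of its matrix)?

(0, 3, 1)

Congruent diagonalization of A (simultaneous row and column reduction) yields pivots -4, -19/4, -3/19, 0.
Counting signs: 3 negative, 1 zero.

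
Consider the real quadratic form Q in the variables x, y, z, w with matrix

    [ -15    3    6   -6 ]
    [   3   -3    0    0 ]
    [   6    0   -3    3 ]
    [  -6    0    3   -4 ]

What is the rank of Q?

3

Row-reducing A symmetrically gives the diagonal entries -15, -12/5, 0, -1.
Counting signs: 3 negative, 1 zero.
The rank is the number of nonzero pivots: 3.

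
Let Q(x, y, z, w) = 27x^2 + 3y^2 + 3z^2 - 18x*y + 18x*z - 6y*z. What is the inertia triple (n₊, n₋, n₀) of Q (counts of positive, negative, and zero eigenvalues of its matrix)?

The associated matrix is A = [[27, -9, 9, 0], [-9, 3, -3, 0], [9, -3, 3, 0], [0, 0, 0, 0]].
Symmetric row and column elimination reduces A to a congruent diagonal form with pivots 27, 0, 0, 0.
That gives 1 positive, 3 zero pivots.

(1, 0, 3)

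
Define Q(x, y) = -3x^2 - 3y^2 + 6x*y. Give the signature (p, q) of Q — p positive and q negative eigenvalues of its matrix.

The symmetric matrix is A = [[-3, 3], [3, -3]].
Symmetric row and column elimination reduces A to a congruent diagonal form with pivots -3, 0.
Counting signs: 1 negative, 1 zero.

(0, 1)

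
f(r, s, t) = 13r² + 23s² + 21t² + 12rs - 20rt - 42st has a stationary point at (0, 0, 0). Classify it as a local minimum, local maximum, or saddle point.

The Hessian at the origin is H = [[26, 12, -20], [12, 46, -42], [-20, -42, 42]].
Applying the same elementary operations to the rows and columns of H produces a congruent diagonal matrix with entries 26, 526/13, 20/263.
So there are 3 positive pivots.
H is positive definite, so the origin is a strict local minimum.

local minimum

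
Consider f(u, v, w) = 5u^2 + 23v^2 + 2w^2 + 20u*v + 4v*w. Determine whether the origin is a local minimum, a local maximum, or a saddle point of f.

local minimum

The Hessian at the origin is H = [[10, 20, 0], [20, 46, 4], [0, 4, 4]].
Row-reducing H symmetrically gives the diagonal entries 10, 6, 4/3.
So there are 3 positive pivots.
H is positive definite, so the origin is a strict local minimum.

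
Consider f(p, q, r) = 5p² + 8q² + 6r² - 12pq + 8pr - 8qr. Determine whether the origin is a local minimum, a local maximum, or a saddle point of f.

local minimum

The Hessian at the origin is H = [[10, -12, 8], [-12, 16, -8], [8, -8, 12]].
Congruent diagonalization of H (simultaneous row and column reduction) yields pivots 10, 8/5, 4.
Counting signs: 3 positive.
H is positive definite, so the origin is a strict local minimum.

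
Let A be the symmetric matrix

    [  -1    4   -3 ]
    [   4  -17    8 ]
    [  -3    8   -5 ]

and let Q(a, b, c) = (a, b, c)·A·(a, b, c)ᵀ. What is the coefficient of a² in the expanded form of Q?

-1

The coefficient of a² is the diagonal entry A[1,1] = -1.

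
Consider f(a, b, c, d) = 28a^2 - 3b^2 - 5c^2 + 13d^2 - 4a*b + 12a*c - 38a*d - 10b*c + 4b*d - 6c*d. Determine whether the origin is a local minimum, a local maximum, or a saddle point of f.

saddle point

The Hessian at the origin is H = [[56, -4, 12, -38], [-4, -6, -10, 4], [12, -10, -10, -6], [-38, 4, -6, 26]].
Applying the same elementary operations to the rows and columns of H produces a congruent diagonal matrix with entries 56, -44/7, 8/11, 3/8.
So there are 3 positive, 1 negative pivots.
H is indefinite, so the origin is a saddle point.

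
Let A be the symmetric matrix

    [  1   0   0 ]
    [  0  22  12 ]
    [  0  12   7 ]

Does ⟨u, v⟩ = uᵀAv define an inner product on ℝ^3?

Leading principal minors: Δ_1 = 1, Δ_2 = 22, Δ_3 = 10.
All leading principal minors are positive, so by Sylvester's criterion Q is positive definite.
⟨·,·⟩ is an inner product exactly when A is positive definite.

yes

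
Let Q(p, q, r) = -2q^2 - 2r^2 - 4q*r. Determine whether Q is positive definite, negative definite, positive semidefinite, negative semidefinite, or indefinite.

negative semidefinite

The associated matrix is A = [[0, 0, 0], [0, -2, -2], [0, -2, -2]].
Row-reducing A symmetrically gives the diagonal entries 0, -2, 0.
Counting signs: 1 negative, 2 zero.
Hence Q is negative semidefinite.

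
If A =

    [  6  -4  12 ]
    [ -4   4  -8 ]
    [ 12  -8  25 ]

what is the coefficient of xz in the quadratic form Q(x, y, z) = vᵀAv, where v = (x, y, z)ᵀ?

The coefficient of xz is A[1,3] + A[3,1] = 2·12 = 24.

24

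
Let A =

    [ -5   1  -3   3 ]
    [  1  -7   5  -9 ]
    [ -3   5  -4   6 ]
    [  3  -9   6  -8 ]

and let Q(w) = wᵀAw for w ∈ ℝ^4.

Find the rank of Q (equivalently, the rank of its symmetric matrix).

Row-reducing A symmetrically gives the diagonal entries -5, -34/5, 11/17, 20/11.
That gives 2 positive, 2 negative pivots.
The rank is the number of nonzero pivots: 4.

4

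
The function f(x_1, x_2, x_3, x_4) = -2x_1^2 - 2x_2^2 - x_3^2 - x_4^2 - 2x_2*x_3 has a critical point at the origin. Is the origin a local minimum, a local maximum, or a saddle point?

The Hessian at the origin is H = [[-4, 0, 0, 0], [0, -4, -2, 0], [0, -2, -2, 0], [0, 0, 0, -2]].
Row-reducing H symmetrically gives the diagonal entries -4, -4, -1, -2.
That gives 4 negative pivots.
H is negative definite, so the origin is a strict local maximum.

local maximum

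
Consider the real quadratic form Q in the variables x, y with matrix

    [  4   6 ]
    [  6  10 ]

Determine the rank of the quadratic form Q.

Symmetric row and column elimination reduces A to a congruent diagonal form with pivots 4, 1.
That gives 2 positive pivots.
The rank is the number of nonzero pivots: 2.

2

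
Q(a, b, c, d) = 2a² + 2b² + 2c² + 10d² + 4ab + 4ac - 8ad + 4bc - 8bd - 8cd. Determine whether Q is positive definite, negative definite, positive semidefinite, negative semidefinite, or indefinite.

The symmetric matrix is A = [[2, 2, 2, -4], [2, 2, 2, -4], [2, 2, 2, -4], [-4, -4, -4, 10]].
Symmetric row and column elimination reduces A to a congruent diagonal form with pivots 2, 0, 0, 2.
So there are 2 positive, 2 zero pivots.
Hence Q is positive semidefinite.

positive semidefinite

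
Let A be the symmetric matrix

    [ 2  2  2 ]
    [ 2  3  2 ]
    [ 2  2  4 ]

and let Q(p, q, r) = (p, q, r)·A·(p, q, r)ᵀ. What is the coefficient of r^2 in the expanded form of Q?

The coefficient of r^2 is the diagonal entry A[3,3] = 4.

4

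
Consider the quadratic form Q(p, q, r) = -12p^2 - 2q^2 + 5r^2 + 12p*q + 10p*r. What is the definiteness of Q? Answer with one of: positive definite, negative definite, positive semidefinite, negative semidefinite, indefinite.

indefinite

The associated matrix is A = [[-12, 6, 5], [6, -2, 0], [5, 0, 5]].
Applying the same elementary operations to the rows and columns of A produces a congruent diagonal matrix with entries -12, 1, 5/6.
So there are 2 positive, 1 negative pivots.
Hence Q is indefinite.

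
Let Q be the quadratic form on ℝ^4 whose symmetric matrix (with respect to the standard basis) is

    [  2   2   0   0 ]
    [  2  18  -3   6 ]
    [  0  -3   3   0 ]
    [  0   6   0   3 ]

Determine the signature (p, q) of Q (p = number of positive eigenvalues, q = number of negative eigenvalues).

Symmetric row and column elimination reduces A to a congruent diagonal form with pivots 2, 16, 39/16, 3/13.
So there are 4 positive pivots.

(4, 0)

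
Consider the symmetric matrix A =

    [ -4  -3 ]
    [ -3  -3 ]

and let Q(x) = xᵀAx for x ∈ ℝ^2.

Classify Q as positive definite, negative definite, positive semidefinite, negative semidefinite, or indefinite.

For the 2×2 matrix [[-4, -3], [-3, -3]]: det = -4·-3 − (-3)² = 3, trace = -7.
det > 0 so both eigenvalues share the sign of the trace; trace = -7 < 0 ⇒ both negative.

negative definite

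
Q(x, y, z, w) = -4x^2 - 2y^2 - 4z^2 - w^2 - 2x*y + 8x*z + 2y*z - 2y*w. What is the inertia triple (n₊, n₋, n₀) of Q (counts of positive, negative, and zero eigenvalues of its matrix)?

The symmetric matrix is A = [[-4, -1, 4, 0], [-1, -2, 1, -1], [4, 1, -4, 0], [0, -1, 0, -1]].
Congruent diagonalization of A (simultaneous row and column reduction) yields pivots -4, -7/4, 0, -3/7.
Counting signs: 3 negative, 1 zero.

(0, 3, 1)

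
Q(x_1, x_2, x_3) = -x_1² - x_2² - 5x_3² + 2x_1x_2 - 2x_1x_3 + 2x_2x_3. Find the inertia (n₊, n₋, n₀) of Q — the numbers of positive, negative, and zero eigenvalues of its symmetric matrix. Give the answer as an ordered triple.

(0, 2, 1)

The associated matrix is A = [[-1, 1, -1], [1, -1, 1], [-1, 1, -5]].
Applying the same elementary operations to the rows and columns of A produces a congruent diagonal matrix with entries -1, 0, -4.
So there are 2 negative, 1 zero pivots.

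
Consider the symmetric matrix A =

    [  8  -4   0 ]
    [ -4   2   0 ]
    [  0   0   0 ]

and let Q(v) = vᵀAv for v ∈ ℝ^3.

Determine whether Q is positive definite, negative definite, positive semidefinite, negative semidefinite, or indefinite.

Row-reducing A symmetrically gives the diagonal entries 8, 0, 0.
That gives 1 positive, 2 zero pivots.
Hence Q is positive semidefinite.

positive semidefinite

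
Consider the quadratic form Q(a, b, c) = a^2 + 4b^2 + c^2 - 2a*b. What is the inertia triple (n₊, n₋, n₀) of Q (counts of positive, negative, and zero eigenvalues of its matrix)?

The symmetric matrix is A = [[1, -1, 0], [-1, 4, 0], [0, 0, 1]].
Applying the same elementary operations to the rows and columns of A produces a congruent diagonal matrix with entries 1, 3, 1.
Counting signs: 3 positive.

(3, 0, 0)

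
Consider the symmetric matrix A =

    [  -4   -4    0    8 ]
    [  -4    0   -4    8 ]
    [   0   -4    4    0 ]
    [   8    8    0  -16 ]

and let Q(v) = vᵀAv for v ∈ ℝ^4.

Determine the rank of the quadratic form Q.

2

Symmetric row and column elimination reduces A to a congruent diagonal form with pivots -4, 4, 0, 0.
That gives 1 positive, 1 negative, 2 zero pivots.
The rank is the number of nonzero pivots: 2.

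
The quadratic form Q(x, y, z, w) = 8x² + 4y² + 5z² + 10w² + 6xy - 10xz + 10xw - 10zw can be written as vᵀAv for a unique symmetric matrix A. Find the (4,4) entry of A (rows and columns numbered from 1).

The coefficient of w² in Q is 10, and that is exactly A[4,4].

10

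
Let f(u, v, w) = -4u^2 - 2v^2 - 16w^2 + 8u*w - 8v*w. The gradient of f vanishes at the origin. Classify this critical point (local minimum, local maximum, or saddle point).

The Hessian at the origin is H = [[-8, 0, 8], [0, -4, -8], [8, -8, -32]].
Congruent diagonalization of H (simultaneous row and column reduction) yields pivots -8, -4, -8.
That gives 3 negative pivots.
H is negative definite, so the origin is a strict local maximum.

local maximum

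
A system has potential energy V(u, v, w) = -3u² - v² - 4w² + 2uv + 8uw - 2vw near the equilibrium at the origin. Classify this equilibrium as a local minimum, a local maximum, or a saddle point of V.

The Hessian at the origin is H = [[-6, 2, 8], [2, -2, -2], [8, -2, -8]].
An LDLᵀ factorisation of H has diagonal entries -6, -4/3, 3.
Counting signs: 1 positive, 2 negative.
H is indefinite, so the origin is a saddle point.

saddle point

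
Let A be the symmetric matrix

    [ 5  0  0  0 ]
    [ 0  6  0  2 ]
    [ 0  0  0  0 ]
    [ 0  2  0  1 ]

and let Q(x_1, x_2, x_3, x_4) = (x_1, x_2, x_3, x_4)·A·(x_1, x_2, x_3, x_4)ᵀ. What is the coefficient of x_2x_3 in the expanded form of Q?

0

The coefficient of x_2x_3 is A[2,3] + A[3,2] = 2·0 = 0.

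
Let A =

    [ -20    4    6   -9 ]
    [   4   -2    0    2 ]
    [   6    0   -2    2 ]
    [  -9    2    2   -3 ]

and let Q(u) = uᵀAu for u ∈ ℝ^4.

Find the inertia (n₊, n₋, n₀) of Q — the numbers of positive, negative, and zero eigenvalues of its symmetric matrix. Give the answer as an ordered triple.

(2, 2, 0)

Applying the same elementary operations to the rows and columns of A produces a congruent diagonal matrix with entries -20, -6/5, 1, 5/6.
So there are 2 positive, 2 negative pivots.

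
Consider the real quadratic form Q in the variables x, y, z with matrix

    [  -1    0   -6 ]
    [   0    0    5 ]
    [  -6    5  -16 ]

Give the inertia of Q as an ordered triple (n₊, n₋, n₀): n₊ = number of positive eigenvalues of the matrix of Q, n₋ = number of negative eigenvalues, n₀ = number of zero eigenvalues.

By Sylvester's law of inertia any congruent diagonalization of A has 1 positive, 2 negative and 0 zero entries.

(1, 2, 0)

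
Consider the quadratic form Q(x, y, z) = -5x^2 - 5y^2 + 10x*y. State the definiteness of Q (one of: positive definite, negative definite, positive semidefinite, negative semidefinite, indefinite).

The symmetric matrix is A = [[-5, 5, 0], [5, -5, 0], [0, 0, 0]].
Symmetric row and column elimination reduces A to a congruent diagonal form with pivots -5, 0, 0.
That gives 1 negative, 2 zero pivots.
Hence Q is negative semidefinite.

negative semidefinite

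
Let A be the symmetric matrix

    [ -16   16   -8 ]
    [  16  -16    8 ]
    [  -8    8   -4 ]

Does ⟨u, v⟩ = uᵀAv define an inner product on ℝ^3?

no

Row-reducing A symmetrically gives the diagonal entries -16, 0, 0.
That gives 1 negative, 2 zero pivots.
Hence Q is negative semidefinite.
⟨·,·⟩ is an inner product exactly when A is positive definite.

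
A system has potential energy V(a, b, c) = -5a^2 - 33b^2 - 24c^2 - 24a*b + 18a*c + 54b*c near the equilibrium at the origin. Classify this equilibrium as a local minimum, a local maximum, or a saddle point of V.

local maximum

The Hessian at the origin is H = [[-10, -24, 18], [-24, -66, 54], [18, 54, -48]].
Symmetric row and column elimination reduces H to a congruent diagonal form with pivots -10, -42/5, -12/7.
Counting signs: 3 negative.
H is negative definite, so the origin is a strict local maximum.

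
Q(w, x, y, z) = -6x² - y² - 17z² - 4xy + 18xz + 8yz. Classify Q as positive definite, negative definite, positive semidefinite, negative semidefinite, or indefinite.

negative semidefinite

The associated matrix is A = [[0, 0, 0, 0], [0, -6, -2, 9], [0, -2, -1, 4], [0, 9, 4, -17]].
Congruent diagonalization of A (simultaneous row and column reduction) yields pivots 0, -6, -1/3, -1/2.
So there are 3 negative, 1 zero pivots.
Hence Q is negative semidefinite.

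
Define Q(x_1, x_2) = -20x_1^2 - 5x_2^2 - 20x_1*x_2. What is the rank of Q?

1

The symmetric matrix is A = [[-20, -10], [-10, -5]].
Applying the same elementary operations to the rows and columns of A produces a congruent diagonal matrix with entries -20, 0.
That gives 1 negative, 1 zero pivots.
The rank is the number of nonzero pivots: 1.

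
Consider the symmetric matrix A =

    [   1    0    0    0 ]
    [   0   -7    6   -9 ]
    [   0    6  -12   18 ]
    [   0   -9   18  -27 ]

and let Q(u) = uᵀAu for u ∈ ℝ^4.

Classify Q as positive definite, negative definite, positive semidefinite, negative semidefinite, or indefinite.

indefinite

Symmetric row and column elimination reduces A to a congruent diagonal form with pivots 1, -7, -48/7, 0.
So there are 1 positive, 2 negative, 1 zero pivots.
Hence Q is indefinite.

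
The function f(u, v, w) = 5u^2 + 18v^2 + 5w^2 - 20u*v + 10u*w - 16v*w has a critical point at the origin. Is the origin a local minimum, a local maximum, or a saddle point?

saddle point

The Hessian at the origin is H = [[10, -20, 10], [-20, 36, -16], [10, -16, 10]].
Row-reducing H symmetrically gives the diagonal entries 10, -4, 4.
That gives 2 positive, 1 negative pivots.
H is indefinite, so the origin is a saddle point.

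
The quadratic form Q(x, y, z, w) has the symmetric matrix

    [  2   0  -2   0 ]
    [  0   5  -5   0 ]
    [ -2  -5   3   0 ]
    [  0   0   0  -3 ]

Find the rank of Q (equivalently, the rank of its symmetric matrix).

An LDLᵀ factorisation of A has diagonal entries 2, 5, -4, -3.
Counting signs: 2 positive, 2 negative.
The rank is the number of nonzero pivots: 4.

4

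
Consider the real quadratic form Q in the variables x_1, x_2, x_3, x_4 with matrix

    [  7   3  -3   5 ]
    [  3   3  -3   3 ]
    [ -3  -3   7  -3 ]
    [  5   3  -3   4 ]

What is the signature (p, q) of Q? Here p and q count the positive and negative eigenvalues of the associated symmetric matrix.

Applying the same elementary operations to the rows and columns of A produces a congruent diagonal matrix with entries 7, 12/7, 4, 0.
Counting signs: 3 positive, 1 zero.

(3, 0)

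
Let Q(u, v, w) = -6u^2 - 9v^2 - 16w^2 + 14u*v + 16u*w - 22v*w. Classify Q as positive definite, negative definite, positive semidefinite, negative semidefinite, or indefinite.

negative definite

The associated matrix is A = [[-6, 7, 8], [7, -9, -11], [8, -11, -16]].
Applying the same elementary operations to the rows and columns of A produces a congruent diagonal matrix with entries -6, -5/6, -2.
Counting signs: 3 negative.
Hence Q is negative definite.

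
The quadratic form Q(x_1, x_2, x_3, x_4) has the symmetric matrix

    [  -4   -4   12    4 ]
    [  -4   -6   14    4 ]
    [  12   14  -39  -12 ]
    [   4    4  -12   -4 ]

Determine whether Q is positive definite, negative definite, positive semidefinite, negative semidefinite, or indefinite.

negative semidefinite

Symmetric row and column elimination reduces A to a congruent diagonal form with pivots -4, -2, -1, 0.
So there are 3 negative, 1 zero pivots.
Hence Q is negative semidefinite.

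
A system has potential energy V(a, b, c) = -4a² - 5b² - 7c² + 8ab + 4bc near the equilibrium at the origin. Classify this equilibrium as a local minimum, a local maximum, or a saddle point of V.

The Hessian at the origin is H = [[-8, 8, 0], [8, -10, 4], [0, 4, -14]].
Congruent diagonalization of H (simultaneous row and column reduction) yields pivots -8, -2, -6.
That gives 3 negative pivots.
H is negative definite, so the origin is a strict local maximum.

local maximum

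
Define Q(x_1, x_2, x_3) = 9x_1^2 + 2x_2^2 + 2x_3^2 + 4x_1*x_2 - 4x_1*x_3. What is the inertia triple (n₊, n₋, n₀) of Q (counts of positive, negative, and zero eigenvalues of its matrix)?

(3, 0, 0)

Write A = [[9, 2, -2], [2, 2, 0], [-2, 0, 2]].
An LDLᵀ factorisation of A has diagonal entries 9, 14/9, 10/7.
So there are 3 positive pivots.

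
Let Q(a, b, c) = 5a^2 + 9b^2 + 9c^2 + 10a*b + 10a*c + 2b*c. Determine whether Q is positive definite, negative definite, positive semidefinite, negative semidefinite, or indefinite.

positive semidefinite

The symmetric matrix is A = [[5, 5, 5], [5, 9, 1], [5, 1, 9]].
Applying the same elementary operations to the rows and columns of A produces a congruent diagonal matrix with entries 5, 4, 0.
Counting signs: 2 positive, 1 zero.
Hence Q is positive semidefinite.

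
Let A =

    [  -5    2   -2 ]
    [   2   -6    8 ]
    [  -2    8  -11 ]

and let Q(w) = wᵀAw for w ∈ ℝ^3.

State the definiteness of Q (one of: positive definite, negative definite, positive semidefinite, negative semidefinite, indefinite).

Leading principal minors: Δ_1 = -5, Δ_2 = 26, Δ_3 = -6.
The signs alternate starting with Δ_1 < 0, so by Sylvester's criterion Q is negative definite.

negative definite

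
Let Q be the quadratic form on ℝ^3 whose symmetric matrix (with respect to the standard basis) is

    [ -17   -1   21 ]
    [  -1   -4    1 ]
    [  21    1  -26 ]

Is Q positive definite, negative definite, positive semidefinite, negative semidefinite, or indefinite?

negative definite

Symmetric row and column elimination reduces A to a congruent diagonal form with pivots -17, -67/17, -3/67.
Counting signs: 3 negative.
Hence Q is negative definite.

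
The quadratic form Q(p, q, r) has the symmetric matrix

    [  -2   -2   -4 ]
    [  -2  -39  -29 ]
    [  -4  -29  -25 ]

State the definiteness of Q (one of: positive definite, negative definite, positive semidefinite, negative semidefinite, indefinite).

negative definite

Leading principal minors: Δ_1 = -2, Δ_2 = 74, Δ_3 = -8.
The signs alternate starting with Δ_1 < 0, so by Sylvester's criterion Q is negative definite.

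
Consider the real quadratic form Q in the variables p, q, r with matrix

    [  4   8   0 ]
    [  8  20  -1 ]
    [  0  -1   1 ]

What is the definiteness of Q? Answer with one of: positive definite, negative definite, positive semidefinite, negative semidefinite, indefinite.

Leading principal minors: Δ_1 = 4, Δ_2 = 16, Δ_3 = 12.
All leading principal minors are positive, so by Sylvester's criterion Q is positive definite.

positive definite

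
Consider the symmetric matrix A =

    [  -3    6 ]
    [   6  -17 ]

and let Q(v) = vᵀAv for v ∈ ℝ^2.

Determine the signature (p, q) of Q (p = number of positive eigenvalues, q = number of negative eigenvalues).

(0, 2)

An LDLᵀ factorisation of A has diagonal entries -3, -5.
Counting signs: 2 negative.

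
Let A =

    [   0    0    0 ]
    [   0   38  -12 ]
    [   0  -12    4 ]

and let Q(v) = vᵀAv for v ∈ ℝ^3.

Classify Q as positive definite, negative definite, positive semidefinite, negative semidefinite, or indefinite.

positive semidefinite

Symmetric row and column elimination reduces A to a congruent diagonal form with pivots 0, 38, 4/19.
Counting signs: 2 positive, 1 zero.
Hence Q is positive semidefinite.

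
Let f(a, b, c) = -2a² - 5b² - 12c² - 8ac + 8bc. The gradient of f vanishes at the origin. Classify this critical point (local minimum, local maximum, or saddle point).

local maximum

The Hessian at the origin is H = [[-4, 0, -8], [0, -10, 8], [-8, 8, -24]].
Symmetric row and column elimination reduces H to a congruent diagonal form with pivots -4, -10, -8/5.
Counting signs: 3 negative.
H is negative definite, so the origin is a strict local maximum.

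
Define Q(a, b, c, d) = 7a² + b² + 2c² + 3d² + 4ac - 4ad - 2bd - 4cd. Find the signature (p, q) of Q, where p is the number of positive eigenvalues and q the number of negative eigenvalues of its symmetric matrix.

(3, 0)

Write A = [[7, 0, 2, -2], [0, 1, 0, -1], [2, 0, 2, -2], [-2, -1, -2, 3]].
Congruent diagonalization of A (simultaneous row and column reduction) yields pivots 7, 1, 10/7, 0.
So there are 3 positive, 1 zero pivots.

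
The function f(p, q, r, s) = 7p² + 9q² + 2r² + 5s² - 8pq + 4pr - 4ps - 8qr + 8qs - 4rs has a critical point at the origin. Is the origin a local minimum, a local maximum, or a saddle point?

The Hessian at the origin is H = [[14, -8, 4, -4], [-8, 18, -8, 8], [4, -8, 4, -4], [-4, 8, -4, 10]].
An LDLᵀ factorisation of H has diagonal entries 14, 94/7, 20/47, 6.
That gives 4 positive pivots.
H is positive definite, so the origin is a strict local minimum.

local minimum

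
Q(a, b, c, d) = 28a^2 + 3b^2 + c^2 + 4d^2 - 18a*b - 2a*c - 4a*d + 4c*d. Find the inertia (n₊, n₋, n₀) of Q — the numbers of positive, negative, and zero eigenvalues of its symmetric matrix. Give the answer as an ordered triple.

The associated matrix is A = [[28, -9, -1, -2], [-9, 3, 0, 0], [-1, 0, 1, 2], [-2, 0, 2, 4]].
Congruent diagonalization of A (simultaneous row and column reduction) yields pivots 28, 3/28, 0, 0.
That gives 2 positive, 2 zero pivots.

(2, 0, 2)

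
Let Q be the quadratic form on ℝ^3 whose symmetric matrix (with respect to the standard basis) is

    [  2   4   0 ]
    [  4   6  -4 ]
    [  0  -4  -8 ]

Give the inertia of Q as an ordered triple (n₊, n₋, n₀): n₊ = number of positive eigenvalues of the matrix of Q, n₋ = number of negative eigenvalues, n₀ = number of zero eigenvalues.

(1, 1, 1)

Row-reducing A symmetrically gives the diagonal entries 2, -2, 0.
So there are 1 positive, 1 negative, 1 zero pivots.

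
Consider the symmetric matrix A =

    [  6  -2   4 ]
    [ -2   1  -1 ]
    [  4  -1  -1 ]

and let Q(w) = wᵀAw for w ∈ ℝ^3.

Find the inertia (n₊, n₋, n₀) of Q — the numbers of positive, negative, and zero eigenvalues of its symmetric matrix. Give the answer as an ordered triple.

An LDLᵀ factorisation of A has diagonal entries 6, 1/3, -4.
That gives 2 positive, 1 negative pivots.

(2, 1, 0)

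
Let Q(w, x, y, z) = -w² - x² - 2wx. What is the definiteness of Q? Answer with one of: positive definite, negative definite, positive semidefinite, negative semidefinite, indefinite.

negative semidefinite

Write A = [[-1, -1, 0, 0], [-1, -1, 0, 0], [0, 0, 0, 0], [0, 0, 0, 0]].
Applying the same elementary operations to the rows and columns of A produces a congruent diagonal matrix with entries -1, 0, 0, 0.
So there are 1 negative, 3 zero pivots.
Hence Q is negative semidefinite.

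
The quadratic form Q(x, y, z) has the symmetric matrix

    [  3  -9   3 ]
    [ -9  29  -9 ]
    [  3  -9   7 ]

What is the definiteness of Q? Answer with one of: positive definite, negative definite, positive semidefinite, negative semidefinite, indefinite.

Leading principal minors: Δ_1 = 3, Δ_2 = 6, Δ_3 = 24.
All leading principal minors are positive, so by Sylvester's criterion Q is positive definite.

positive definite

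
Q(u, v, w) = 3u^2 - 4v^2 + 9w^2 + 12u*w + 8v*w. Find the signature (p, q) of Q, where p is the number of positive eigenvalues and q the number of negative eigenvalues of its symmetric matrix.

(2, 1)

The associated matrix is A = [[3, 0, 6], [0, -4, 4], [6, 4, 9]].
Congruent diagonalization of A (simultaneous row and column reduction) yields pivots 3, -4, 1.
So there are 2 positive, 1 negative pivots.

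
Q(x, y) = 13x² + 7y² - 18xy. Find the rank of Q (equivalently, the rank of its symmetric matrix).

The associated matrix is A = [[13, -9], [-9, 7]].
Row-reducing A symmetrically gives the diagonal entries 13, 10/13.
Counting signs: 2 positive.
The rank is the number of nonzero pivots: 2.

2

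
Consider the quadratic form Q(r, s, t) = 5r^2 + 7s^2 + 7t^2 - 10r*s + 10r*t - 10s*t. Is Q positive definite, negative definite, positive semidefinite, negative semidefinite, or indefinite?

Write A = [[5, -5, 5], [-5, 7, -5], [5, -5, 7]].
Symmetric row and column elimination reduces A to a congruent diagonal form with pivots 5, 2, 2.
Counting signs: 3 positive.
Hence Q is positive definite.

positive definite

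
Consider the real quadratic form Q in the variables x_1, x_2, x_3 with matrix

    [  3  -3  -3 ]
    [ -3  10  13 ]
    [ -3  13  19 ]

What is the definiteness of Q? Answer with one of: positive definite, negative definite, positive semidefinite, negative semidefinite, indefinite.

positive definite

An LDLᵀ factorisation of A has diagonal entries 3, 7, 12/7.
That gives 3 positive pivots.
Hence Q is positive definite.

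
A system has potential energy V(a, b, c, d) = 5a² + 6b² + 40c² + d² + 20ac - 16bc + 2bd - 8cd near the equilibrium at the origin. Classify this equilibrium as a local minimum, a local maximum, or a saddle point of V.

local minimum

The Hessian at the origin is H = [[10, 0, 20, 0], [0, 12, -16, 2], [20, -16, 80, -8], [0, 2, -8, 2]].
Row-reducing H symmetrically gives the diagonal entries 10, 12, 56/3, 1/7.
That gives 4 positive pivots.
H is positive definite, so the origin is a strict local minimum.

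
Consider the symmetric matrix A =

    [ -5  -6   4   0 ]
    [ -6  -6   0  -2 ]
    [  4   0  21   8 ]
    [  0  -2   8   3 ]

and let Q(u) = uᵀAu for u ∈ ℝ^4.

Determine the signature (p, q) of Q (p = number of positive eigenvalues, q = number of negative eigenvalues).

Applying the same elementary operations to the rows and columns of A produces a congruent diagonal matrix with entries -5, 6/5, 5, -1/3.
That gives 2 positive, 2 negative pivots.

(2, 2)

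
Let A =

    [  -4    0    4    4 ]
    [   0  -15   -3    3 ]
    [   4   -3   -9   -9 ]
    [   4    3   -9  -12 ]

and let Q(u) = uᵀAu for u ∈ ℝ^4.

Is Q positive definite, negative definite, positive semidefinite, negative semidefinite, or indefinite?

negative definite

Leading principal minors: Δ_1 = -4, Δ_2 = 60, Δ_3 = -264, Δ_4 = 72.
The signs alternate starting with Δ_1 < 0, so by Sylvester's criterion Q is negative definite.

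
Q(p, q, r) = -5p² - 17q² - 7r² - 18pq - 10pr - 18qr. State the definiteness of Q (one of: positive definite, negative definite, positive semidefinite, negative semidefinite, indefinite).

The symmetric matrix of Q is A = [[-5, -9, -5], [-9, -17, -9], [-5, -9, -7]].
Leading principal minors: Δ_1 = -5, Δ_2 = 4, Δ_3 = -8.
The signs alternate starting with Δ_1 < 0, so by Sylvester's criterion Q is negative definite.

negative definite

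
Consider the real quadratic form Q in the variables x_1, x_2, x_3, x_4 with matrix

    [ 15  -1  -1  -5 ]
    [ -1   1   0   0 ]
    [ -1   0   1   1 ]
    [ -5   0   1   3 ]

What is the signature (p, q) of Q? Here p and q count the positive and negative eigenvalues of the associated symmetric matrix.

(4, 0)

Symmetric row and column elimination reduces A to a congruent diagonal form with pivots 15, 14/15, 13/14, 10/13.
So there are 4 positive pivots.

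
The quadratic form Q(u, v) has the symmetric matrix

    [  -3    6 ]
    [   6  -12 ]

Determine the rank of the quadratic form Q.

1

Symmetric row and column elimination reduces A to a congruent diagonal form with pivots -3, 0.
Counting signs: 1 negative, 1 zero.
The rank is the number of nonzero pivots: 1.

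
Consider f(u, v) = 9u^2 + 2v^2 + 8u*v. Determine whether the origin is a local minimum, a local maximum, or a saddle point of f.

local minimum

The Hessian at the origin is H = [[18, 8], [8, 4]].
det H = 18·4 − (8)² = 8 > 0 and H[1,1] = 18 > 0, so H is positive definite.
Therefore the origin is a local minimum.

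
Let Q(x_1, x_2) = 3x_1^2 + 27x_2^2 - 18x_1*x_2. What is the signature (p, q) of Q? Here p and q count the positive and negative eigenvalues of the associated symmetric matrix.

(1, 0)

The associated matrix is A = [[3, -9], [-9, 27]].
Row-reducing A symmetrically gives the diagonal entries 3, 0.
Counting signs: 1 positive, 1 zero.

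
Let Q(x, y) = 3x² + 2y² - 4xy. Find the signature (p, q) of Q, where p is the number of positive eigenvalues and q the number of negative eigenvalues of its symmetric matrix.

Write A = [[3, -2], [-2, 2]].
An LDLᵀ factorisation of A has diagonal entries 3, 2/3.
Counting signs: 2 positive.

(2, 0)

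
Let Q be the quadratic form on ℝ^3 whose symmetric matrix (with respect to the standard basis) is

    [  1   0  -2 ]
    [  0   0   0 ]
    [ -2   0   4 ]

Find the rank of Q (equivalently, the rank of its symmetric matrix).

1

Symmetric row and column elimination reduces A to a congruent diagonal form with pivots 1, 0, 0.
So there are 1 positive, 2 zero pivots.
The rank is the number of nonzero pivots: 1.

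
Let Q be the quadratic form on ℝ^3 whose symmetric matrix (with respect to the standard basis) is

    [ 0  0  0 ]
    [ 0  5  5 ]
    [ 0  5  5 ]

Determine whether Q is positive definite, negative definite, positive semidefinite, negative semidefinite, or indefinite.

Applying the same elementary operations to the rows and columns of A produces a congruent diagonal matrix with entries 0, 5, 0.
Counting signs: 1 positive, 2 zero.
Hence Q is positive semidefinite.

positive semidefinite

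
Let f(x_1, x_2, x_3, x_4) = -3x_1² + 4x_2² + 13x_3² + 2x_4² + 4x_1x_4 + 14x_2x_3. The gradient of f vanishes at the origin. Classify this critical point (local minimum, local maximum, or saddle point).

The Hessian at the origin is H = [[-6, 0, 0, 4], [0, 8, 14, 0], [0, 14, 26, 0], [4, 0, 0, 4]].
Applying the same elementary operations to the rows and columns of H produces a congruent diagonal matrix with entries -6, 8, 3/2, 20/3.
So there are 3 positive, 1 negative pivots.
H is indefinite, so the origin is a saddle point.

saddle point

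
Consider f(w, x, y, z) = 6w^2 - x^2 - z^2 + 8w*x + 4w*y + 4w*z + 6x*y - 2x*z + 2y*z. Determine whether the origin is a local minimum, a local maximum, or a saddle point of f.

saddle point

The Hessian at the origin is H = [[12, 8, 4, 4], [8, -2, 6, -2], [4, 6, 0, 2], [4, -2, 2, -2]].
Congruent diagonalization of H (simultaneous row and column reduction) yields pivots 12, -22/3, 2/11, -12.
Counting signs: 2 positive, 2 negative.
H is indefinite, so the origin is a saddle point.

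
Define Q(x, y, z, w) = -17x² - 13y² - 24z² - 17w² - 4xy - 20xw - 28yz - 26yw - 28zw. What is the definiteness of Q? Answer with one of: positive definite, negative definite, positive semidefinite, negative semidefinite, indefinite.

The symmetric matrix of Q is A = [[-17, -2, 0, -10], [-2, -13, -14, -13], [0, -14, -24, -14], [-10, -13, -14, -17]].
Leading principal minors: Δ_1 = -17, Δ_2 = 217, Δ_3 = -1876, Δ_4 = 80.
The signs alternate starting with Δ_1 < 0, so by Sylvester's criterion Q is negative definite.

negative definite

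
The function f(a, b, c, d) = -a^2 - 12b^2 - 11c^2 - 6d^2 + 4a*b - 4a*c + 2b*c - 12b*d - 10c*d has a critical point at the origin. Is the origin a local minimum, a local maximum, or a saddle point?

The Hessian at the origin is H = [[-2, 4, -4, 0], [4, -24, 2, -12], [-4, 2, -22, -10], [0, -12, -10, -12]].
Symmetric row and column elimination reduces H to a congruent diagonal form with pivots -2, -16, -47/4, -20/47.
Counting signs: 4 negative.
H is negative definite, so the origin is a strict local maximum.

local maximum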